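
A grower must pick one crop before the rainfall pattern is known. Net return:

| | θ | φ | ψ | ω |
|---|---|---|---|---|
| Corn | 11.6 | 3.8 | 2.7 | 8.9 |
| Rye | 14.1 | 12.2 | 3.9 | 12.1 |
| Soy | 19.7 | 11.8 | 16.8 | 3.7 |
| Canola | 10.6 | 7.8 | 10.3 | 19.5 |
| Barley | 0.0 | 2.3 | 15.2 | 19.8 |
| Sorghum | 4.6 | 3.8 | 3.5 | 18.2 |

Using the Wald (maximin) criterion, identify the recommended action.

Row minima: Corn=2.7, Rye=3.9, Soy=3.7, Canola=7.8, Barley=0.0, Sorghum=3.5
Best worst-case = 7.8 → Canola.

Canola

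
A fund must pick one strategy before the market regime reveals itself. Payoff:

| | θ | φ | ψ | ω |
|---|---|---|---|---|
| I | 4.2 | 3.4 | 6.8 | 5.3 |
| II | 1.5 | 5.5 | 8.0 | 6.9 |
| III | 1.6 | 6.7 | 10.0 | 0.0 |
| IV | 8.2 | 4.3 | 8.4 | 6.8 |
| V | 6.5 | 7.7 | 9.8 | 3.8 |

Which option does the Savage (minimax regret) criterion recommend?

V

Column bests: θ=8.2, φ=7.7, ψ=10.0, ω=6.9.
I regrets: 4.0, 4.3, 3.2, 1.6 → max 4.3
II regrets: 6.7, 2.2, 2.0, 0.0 → max 6.7
III regrets: 6.6, 1.0, 0.0, 6.9 → max 6.9
IV regrets: 0.0, 3.4, 1.6, 0.1 → max 3.4
V regrets: 1.7, 0.0, 0.2, 3.1 → max 3.1
Smallest max regret = 3.1 → V.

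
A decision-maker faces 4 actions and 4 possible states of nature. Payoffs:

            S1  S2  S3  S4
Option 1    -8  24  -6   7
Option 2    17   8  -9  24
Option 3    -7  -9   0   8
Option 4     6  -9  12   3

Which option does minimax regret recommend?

Column bests: S1=17, S2=24, S3=12, S4=24.
Option 1 regrets: 25, 0, 18, 17 → max 25
Option 2 regrets: 0, 16, 21, 0 → max 21
Option 3 regrets: 24, 33, 12, 16 → max 33
Option 4 regrets: 11, 33, 0, 21 → max 33
Smallest max regret = 21 → Option 2.

Option 2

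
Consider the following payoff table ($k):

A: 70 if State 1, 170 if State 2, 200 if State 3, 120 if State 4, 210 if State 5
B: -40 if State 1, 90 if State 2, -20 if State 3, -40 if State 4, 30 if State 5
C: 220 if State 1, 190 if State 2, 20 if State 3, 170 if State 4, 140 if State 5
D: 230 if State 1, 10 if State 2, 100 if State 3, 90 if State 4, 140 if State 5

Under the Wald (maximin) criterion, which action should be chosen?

A

Row minima: A=70, B=-40, C=20, D=10
Best worst-case = 70 → A.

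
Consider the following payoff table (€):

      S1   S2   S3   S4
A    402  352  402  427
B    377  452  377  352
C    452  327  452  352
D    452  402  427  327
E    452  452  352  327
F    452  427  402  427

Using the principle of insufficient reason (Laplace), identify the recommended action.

F

Row averages: A=395.75, B=389.5, C=395.75, D=402, E=395.75, F=427
Highest average = 427 → F.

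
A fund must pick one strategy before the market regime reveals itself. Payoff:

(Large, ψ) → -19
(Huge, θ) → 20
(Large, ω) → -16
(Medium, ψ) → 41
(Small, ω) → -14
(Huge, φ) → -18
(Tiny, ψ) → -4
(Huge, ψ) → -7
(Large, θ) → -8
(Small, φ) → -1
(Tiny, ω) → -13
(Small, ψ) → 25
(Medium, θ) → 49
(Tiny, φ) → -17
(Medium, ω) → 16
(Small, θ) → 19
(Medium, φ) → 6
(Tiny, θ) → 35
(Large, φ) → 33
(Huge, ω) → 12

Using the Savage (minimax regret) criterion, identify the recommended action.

Medium

Column bests: θ=49, φ=33, ψ=41, ω=16.
Tiny regrets: 14, 50, 45, 29 → max 50
Small regrets: 30, 34, 16, 30 → max 34
Medium regrets: 0, 27, 0, 0 → max 27
Large regrets: 57, 0, 60, 32 → max 60
Huge regrets: 29, 51, 48, 4 → max 51
Smallest max regret = 27 → Medium.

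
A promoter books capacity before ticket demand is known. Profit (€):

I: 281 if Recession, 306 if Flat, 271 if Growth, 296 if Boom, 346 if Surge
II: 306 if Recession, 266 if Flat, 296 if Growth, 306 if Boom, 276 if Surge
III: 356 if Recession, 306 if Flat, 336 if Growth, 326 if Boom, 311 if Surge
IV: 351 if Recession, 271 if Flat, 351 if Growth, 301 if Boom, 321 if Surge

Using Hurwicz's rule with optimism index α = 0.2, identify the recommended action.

I: 0.2·346 + 0.8·271 = 286
II: 0.2·306 + 0.8·266 = 274
III: 0.2·356 + 0.8·306 = 316
IV: 0.2·351 + 0.8·271 = 287
Highest Hurwicz score = 316 → III.

III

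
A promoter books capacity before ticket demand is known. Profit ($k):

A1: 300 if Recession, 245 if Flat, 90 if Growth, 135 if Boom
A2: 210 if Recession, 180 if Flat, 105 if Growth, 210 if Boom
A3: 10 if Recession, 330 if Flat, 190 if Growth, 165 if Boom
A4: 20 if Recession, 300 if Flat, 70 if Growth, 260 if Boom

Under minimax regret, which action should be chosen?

A1

Column bests: Recession=300, Flat=330, Growth=190, Boom=260.
A1 regrets: 0, 85, 100, 125 → max 125
A2 regrets: 90, 150, 85, 50 → max 150
A3 regrets: 290, 0, 0, 95 → max 290
A4 regrets: 280, 30, 120, 0 → max 280
Smallest max regret = 125 → A1.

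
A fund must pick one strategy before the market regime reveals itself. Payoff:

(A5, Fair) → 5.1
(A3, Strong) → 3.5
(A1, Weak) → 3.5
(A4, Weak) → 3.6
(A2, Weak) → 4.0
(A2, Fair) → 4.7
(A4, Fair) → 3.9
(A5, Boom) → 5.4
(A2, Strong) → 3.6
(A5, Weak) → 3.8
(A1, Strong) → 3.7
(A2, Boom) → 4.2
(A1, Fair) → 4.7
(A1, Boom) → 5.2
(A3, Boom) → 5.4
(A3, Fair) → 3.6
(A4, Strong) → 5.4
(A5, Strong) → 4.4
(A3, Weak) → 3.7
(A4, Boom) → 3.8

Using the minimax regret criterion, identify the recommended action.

A5

Column bests: Weak=4.0, Fair=5.1, Strong=5.4, Boom=5.4.
A1 regrets: 0.5, 0.4, 1.7, 0.2 → max 1.7
A2 regrets: 0.0, 0.4, 1.8, 1.2 → max 1.8
A3 regrets: 0.3, 1.5, 1.9, 0.0 → max 1.9
A4 regrets: 0.4, 1.2, 0.0, 1.6 → max 1.6
A5 regrets: 0.2, 0.0, 1.0, 0.0 → max 1.0
Smallest max regret = 1.0 → A5.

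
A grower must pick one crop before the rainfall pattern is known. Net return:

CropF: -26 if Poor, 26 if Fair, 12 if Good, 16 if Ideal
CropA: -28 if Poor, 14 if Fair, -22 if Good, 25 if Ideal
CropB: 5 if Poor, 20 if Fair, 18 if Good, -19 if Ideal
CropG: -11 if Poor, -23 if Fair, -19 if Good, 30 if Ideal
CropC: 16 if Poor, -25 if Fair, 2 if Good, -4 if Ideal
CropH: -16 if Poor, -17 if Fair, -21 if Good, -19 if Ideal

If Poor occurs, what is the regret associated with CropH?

Best payoff under Poor is 16.
Regret = 16 − (-16) = 32.

32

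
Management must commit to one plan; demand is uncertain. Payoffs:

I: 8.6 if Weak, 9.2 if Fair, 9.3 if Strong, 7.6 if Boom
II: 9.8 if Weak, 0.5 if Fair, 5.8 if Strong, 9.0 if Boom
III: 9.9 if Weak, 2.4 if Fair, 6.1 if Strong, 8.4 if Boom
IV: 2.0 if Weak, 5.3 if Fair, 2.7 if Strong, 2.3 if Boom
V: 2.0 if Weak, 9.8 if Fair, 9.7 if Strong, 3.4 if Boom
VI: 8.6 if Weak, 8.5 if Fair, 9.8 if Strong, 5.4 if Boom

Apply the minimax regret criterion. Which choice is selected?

I

Column bests: Weak=9.9, Fair=9.8, Strong=9.8, Boom=9.0.
I regrets: 1.3, 0.6, 0.5, 1.4 → max 1.4
II regrets: 0.1, 9.3, 4.0, 0.0 → max 9.3
III regrets: 0.0, 7.4, 3.7, 0.6 → max 7.4
IV regrets: 7.9, 4.5, 7.1, 6.7 → max 7.9
V regrets: 7.9, 0.0, 0.1, 5.6 → max 7.9
VI regrets: 1.3, 1.3, 0.0, 3.6 → max 3.6
Smallest max regret = 1.4 → I.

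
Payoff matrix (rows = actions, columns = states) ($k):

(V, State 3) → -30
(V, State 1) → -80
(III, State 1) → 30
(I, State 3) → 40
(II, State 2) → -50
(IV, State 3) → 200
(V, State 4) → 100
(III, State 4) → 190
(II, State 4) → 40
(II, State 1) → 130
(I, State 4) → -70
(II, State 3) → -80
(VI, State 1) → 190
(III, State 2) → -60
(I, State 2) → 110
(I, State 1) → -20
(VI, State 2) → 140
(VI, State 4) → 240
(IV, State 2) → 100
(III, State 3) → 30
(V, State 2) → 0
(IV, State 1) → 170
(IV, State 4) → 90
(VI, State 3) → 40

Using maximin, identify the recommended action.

Row minima: I=-70, II=-80, III=-60, IV=90, V=-80, VI=40
Best worst-case = 90 → IV.

IV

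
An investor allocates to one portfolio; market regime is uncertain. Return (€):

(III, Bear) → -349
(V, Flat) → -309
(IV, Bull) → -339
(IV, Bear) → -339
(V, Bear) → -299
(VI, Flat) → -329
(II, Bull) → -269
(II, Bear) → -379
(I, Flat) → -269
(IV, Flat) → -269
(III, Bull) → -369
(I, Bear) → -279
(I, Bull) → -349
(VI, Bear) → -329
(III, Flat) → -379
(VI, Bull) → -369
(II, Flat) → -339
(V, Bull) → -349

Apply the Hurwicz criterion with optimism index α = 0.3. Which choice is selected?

I: 0.3·(-269) + 0.7·(-349) = -325
II: 0.3·(-269) + 0.7·(-379) = -346
III: 0.3·(-349) + 0.7·(-379) = -370
IV: 0.3·(-269) + 0.7·(-339) = -318
V: 0.3·(-299) + 0.7·(-349) = -334
VI: 0.3·(-329) + 0.7·(-369) = -357
Highest Hurwicz score = -318 → IV.

IV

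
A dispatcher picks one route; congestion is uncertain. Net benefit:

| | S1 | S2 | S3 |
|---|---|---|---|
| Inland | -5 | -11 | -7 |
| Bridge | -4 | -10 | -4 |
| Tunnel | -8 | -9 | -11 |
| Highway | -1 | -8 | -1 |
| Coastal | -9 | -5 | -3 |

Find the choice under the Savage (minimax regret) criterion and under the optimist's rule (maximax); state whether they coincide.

minimax regret → Highway; maximax → Highway (agree)

Column bests: S1=-1, S2=-5, S3=-1.
Inland regrets: 4, 6, 6 → max 6
Bridge regrets: 3, 5, 3 → max 5
Tunnel regrets: 7, 4, 10 → max 10
Highway regrets: 0, 3, 0 → max 3
Coastal regrets: 8, 0, 2 → max 8
Smallest max regret = 3 → Highway.
Row maxima: Inland=-5, Bridge=-4, Tunnel=-8, Highway=-1, Coastal=-3
Best best-case = -1 → Highway.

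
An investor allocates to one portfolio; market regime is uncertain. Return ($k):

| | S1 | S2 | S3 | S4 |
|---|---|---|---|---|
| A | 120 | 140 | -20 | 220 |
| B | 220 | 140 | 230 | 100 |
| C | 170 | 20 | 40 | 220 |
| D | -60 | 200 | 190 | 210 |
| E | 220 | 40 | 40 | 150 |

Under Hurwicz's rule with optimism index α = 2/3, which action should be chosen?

A: 2/3·220 + 1/3·(-20) = 140
B: 2/3·230 + 1/3·100 = 560/3
C: 2/3·220 + 1/3·20 = 460/3
D: 2/3·210 + 1/3·(-60) = 120
E: 2/3·220 + 1/3·40 = 160
Highest Hurwicz score = 560/3 → B.

B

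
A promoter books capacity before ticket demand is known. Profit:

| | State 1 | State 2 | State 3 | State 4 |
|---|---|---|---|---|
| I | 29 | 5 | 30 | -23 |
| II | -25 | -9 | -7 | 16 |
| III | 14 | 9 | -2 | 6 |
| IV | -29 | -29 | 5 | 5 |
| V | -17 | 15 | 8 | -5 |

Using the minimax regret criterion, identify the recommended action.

III

Column bests: State 1=29, State 2=15, State 3=30, State 4=16.
I regrets: 0, 10, 0, 39 → max 39
II regrets: 54, 24, 37, 0 → max 54
III regrets: 15, 6, 32, 10 → max 32
IV regrets: 58, 44, 25, 11 → max 58
V regrets: 46, 0, 22, 21 → max 46
Smallest max regret = 32 → III.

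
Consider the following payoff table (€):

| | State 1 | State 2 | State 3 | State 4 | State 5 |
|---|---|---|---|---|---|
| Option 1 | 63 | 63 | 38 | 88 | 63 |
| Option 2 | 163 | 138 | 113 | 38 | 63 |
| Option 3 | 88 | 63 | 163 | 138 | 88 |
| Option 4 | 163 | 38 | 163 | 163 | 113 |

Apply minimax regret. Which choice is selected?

Column bests: State 1=163, State 2=138, State 3=163, State 4=163, State 5=113.
Option 1 regrets: 100, 75, 125, 75, 50 → max 125
Option 2 regrets: 0, 0, 50, 125, 50 → max 125
Option 3 regrets: 75, 75, 0, 25, 25 → max 75
Option 4 regrets: 0, 100, 0, 0, 0 → max 100
Smallest max regret = 75 → Option 3.

Option 3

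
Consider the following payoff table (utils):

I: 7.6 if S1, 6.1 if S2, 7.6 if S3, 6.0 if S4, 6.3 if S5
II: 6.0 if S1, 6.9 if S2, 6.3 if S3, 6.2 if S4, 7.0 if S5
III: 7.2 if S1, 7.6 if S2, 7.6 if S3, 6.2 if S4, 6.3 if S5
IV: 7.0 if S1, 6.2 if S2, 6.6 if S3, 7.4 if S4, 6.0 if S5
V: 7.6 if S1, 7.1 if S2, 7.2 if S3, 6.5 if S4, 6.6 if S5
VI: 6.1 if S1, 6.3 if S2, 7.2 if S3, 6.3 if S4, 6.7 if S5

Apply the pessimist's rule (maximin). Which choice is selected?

Row minima: I=6.0, II=6.0, III=6.2, IV=6.0, V=6.5, VI=6.1
Best worst-case = 6.5 → V.

V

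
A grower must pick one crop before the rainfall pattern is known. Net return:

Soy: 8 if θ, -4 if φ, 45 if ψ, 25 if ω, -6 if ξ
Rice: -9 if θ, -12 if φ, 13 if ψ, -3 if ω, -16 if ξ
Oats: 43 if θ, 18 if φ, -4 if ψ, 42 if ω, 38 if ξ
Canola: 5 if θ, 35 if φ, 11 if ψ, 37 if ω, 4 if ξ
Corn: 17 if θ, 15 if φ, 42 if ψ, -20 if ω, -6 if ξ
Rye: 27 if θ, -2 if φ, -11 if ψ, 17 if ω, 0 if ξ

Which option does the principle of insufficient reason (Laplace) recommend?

Oats

Row averages: Soy=13.6, Rice=-5.4, Oats=27.4, Canola=18.4, Corn=9.6, Rye=6.2
Highest average = 27.4 → Oats.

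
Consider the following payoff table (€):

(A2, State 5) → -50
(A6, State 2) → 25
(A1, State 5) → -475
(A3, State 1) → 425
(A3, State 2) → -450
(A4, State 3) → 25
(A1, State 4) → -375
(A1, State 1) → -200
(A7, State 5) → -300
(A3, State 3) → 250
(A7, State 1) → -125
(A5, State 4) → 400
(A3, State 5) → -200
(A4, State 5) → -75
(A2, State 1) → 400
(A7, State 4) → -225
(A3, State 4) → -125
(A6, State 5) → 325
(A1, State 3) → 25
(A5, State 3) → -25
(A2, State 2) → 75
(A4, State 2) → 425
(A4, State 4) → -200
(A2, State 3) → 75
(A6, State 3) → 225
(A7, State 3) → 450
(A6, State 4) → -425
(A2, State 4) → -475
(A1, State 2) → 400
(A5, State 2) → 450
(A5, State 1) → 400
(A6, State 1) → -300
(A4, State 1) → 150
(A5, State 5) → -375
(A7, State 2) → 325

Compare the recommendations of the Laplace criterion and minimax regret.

laplace → A5; minimax regret → A4 (disagree)

Row averages: A1=-125, A2=5, A3=-20, A4=65, A5=170, A6=-30, A7=25
Highest average = 170 → A5.
Column bests: State 1=425, State 2=450, State 3=450, State 4=400, State 5=325.
A1 regrets: 625, 50, 425, 775, 800 → max 800
A2 regrets: 25, 375, 375, 875, 375 → max 875
A3 regrets: 0, 900, 200, 525, 525 → max 900
A4 regrets: 275, 25, 425, 600, 400 → max 600
A5 regrets: 25, 0, 475, 0, 700 → max 700
A6 regrets: 725, 425, 225, 825, 0 → max 825
A7 regrets: 550, 125, 0, 625, 625 → max 625
Smallest max regret = 600 → A4.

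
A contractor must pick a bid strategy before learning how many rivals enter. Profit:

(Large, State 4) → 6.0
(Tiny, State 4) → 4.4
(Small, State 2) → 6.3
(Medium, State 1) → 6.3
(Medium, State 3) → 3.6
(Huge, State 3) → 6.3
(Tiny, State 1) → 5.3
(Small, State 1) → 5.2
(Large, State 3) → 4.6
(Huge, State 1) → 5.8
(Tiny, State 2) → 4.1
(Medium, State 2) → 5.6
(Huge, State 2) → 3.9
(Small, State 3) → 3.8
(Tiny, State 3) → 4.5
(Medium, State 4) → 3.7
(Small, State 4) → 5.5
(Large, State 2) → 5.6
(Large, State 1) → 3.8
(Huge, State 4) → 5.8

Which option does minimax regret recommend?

Column bests: State 1=6.3, State 2=6.3, State 3=6.3, State 4=6.0.
Tiny regrets: 1.0, 2.2, 1.8, 1.6 → max 2.2
Small regrets: 1.1, 0.0, 2.5, 0.5 → max 2.5
Medium regrets: 0.0, 0.7, 2.7, 2.3 → max 2.7
Large regrets: 2.5, 0.7, 1.7, 0.0 → max 2.5
Huge regrets: 0.5, 2.4, 0.0, 0.2 → max 2.4
Smallest max regret = 2.2 → Tiny.

Tiny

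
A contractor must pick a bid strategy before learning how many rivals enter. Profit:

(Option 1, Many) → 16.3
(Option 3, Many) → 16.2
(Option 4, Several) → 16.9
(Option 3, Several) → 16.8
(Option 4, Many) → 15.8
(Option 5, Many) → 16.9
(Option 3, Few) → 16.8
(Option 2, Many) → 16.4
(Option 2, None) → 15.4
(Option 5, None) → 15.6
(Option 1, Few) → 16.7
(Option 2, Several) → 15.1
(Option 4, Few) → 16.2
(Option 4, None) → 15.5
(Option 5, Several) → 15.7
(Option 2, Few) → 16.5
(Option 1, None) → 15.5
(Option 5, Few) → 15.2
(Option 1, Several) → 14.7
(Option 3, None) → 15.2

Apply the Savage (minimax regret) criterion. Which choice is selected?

Option 3

Column bests: None=15.6, Few=16.8, Several=16.9, Many=16.9.
Option 1 regrets: 0.1, 0.1, 2.2, 0.6 → max 2.2
Option 2 regrets: 0.2, 0.3, 1.8, 0.5 → max 1.8
Option 3 regrets: 0.4, 0.0, 0.1, 0.7 → max 0.7
Option 4 regrets: 0.1, 0.6, 0.0, 1.1 → max 1.1
Option 5 regrets: 0.0, 1.6, 1.2, 0.0 → max 1.6
Smallest max regret = 0.7 → Option 3.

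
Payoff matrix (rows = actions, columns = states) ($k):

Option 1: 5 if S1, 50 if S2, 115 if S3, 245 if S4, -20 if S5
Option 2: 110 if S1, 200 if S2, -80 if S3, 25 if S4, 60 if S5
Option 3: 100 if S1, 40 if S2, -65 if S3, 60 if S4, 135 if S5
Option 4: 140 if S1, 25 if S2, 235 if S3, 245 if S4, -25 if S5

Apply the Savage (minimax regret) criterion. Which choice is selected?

Option 1

Column bests: S1=140, S2=200, S3=235, S4=245, S5=135.
Option 1 regrets: 135, 150, 120, 0, 155 → max 155
Option 2 regrets: 30, 0, 315, 220, 75 → max 315
Option 3 regrets: 40, 160, 300, 185, 0 → max 300
Option 4 regrets: 0, 175, 0, 0, 160 → max 175
Smallest max regret = 155 → Option 1.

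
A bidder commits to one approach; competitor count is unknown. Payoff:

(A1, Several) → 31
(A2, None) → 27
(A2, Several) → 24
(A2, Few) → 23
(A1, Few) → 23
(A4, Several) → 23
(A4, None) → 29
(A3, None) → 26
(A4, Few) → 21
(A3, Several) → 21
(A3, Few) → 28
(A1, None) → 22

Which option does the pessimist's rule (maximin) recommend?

Row minima: A1=22, A2=23, A3=21, A4=21
Best worst-case = 23 → A2.

A2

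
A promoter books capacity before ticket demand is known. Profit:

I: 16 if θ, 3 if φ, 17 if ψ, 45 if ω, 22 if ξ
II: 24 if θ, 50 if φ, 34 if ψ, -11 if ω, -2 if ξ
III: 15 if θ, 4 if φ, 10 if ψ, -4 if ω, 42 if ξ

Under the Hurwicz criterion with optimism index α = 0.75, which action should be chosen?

I: 0.75·45 + 0.25·3 = 34.5
II: 0.75·50 + 0.25·(-11) = 34.75
III: 0.75·42 + 0.25·(-4) = 30.5
Highest Hurwicz score = 34.75 → II.

II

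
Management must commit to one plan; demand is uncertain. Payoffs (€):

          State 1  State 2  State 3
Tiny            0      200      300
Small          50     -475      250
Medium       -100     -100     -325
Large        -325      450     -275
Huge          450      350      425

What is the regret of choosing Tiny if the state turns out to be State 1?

Best payoff under State 1 is 450.
Regret = 450 − 0 = 450.

450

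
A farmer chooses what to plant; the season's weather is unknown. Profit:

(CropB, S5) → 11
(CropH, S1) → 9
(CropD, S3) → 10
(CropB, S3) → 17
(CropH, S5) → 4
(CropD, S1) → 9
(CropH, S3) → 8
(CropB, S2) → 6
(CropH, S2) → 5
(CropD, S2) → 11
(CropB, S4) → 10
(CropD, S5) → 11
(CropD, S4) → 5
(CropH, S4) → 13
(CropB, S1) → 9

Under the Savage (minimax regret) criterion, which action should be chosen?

Column bests: S1=9, S2=11, S3=17, S4=13, S5=11.
CropH regrets: 0, 6, 9, 0, 7 → max 9
CropD regrets: 0, 0, 7, 8, 0 → max 8
CropB regrets: 0, 5, 0, 3, 0 → max 5
Smallest max regret = 5 → CropB.

CropB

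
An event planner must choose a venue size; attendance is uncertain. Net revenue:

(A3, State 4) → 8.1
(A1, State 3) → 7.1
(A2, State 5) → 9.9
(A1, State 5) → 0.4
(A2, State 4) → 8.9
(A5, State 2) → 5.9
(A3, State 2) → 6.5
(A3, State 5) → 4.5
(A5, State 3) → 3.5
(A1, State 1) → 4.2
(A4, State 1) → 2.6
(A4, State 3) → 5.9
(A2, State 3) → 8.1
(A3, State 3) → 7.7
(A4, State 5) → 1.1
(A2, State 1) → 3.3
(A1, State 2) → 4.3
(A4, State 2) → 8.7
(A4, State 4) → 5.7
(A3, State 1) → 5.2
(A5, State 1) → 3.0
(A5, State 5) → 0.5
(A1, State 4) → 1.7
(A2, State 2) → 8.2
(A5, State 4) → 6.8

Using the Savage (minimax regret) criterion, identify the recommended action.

A2

Column bests: State 1=5.2, State 2=8.7, State 3=8.1, State 4=8.9, State 5=9.9.
A1 regrets: 1.0, 4.4, 1.0, 7.2, 9.5 → max 9.5
A2 regrets: 1.9, 0.5, 0.0, 0.0, 0.0 → max 1.9
A3 regrets: 0.0, 2.2, 0.4, 0.8, 5.4 → max 5.4
A4 regrets: 2.6, 0.0, 2.2, 3.2, 8.8 → max 8.8
A5 regrets: 2.2, 2.8, 4.6, 2.1, 9.4 → max 9.4
Smallest max regret = 1.9 → A2.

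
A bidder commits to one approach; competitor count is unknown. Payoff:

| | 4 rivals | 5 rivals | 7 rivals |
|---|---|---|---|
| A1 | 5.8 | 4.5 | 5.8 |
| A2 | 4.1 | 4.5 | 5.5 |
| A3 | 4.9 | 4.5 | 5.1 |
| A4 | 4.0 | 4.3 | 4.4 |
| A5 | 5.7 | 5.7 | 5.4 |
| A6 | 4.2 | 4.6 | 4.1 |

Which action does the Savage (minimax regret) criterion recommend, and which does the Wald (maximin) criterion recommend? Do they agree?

minimax regret → A5; maximin → A5 (agree)

Column bests: 4 rivals=5.8, 5 rivals=5.7, 7 rivals=5.8.
A1 regrets: 0.0, 1.2, 0.0 → max 1.2
A2 regrets: 1.7, 1.2, 0.3 → max 1.7
A3 regrets: 0.9, 1.2, 0.7 → max 1.2
A4 regrets: 1.8, 1.4, 1.4 → max 1.8
A5 regrets: 0.1, 0.0, 0.4 → max 0.4
A6 regrets: 1.6, 1.1, 1.7 → max 1.7
Smallest max regret = 0.4 → A5.
Row minima: A1=4.5, A2=4.1, A3=4.5, A4=4.0, A5=5.4, A6=4.1
Best worst-case = 5.4 → A5.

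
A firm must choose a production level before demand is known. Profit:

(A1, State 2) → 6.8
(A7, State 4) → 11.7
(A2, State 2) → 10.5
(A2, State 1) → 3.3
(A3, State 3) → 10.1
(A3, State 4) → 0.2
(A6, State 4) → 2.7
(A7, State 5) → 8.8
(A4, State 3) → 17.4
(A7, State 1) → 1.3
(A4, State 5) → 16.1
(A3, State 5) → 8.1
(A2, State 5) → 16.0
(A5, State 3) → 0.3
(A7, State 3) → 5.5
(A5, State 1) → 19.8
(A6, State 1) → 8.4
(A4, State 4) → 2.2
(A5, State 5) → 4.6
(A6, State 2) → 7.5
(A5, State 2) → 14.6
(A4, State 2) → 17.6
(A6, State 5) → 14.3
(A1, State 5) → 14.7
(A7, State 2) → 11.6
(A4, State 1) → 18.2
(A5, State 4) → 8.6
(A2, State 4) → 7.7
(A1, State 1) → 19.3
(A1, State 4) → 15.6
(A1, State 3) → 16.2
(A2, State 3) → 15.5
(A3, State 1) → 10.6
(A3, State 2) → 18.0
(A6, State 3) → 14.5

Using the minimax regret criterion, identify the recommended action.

A1

Column bests: State 1=19.8, State 2=18.0, State 3=17.4, State 4=15.6, State 5=16.1.
A1 regrets: 0.5, 11.2, 1.2, 0.0, 1.4 → max 11.2
A2 regrets: 16.5, 7.5, 1.9, 7.9, 0.1 → max 16.5
A3 regrets: 9.2, 0.0, 7.3, 15.4, 8.0 → max 15.4
A4 regrets: 1.6, 0.4, 0.0, 13.4, 0.0 → max 13.4
A5 regrets: 0.0, 3.4, 17.1, 7.0, 11.5 → max 17.1
A6 regrets: 11.4, 10.5, 2.9, 12.9, 1.8 → max 12.9
A7 regrets: 18.5, 6.4, 11.9, 3.9, 7.3 → max 18.5
Smallest max regret = 11.2 → A1.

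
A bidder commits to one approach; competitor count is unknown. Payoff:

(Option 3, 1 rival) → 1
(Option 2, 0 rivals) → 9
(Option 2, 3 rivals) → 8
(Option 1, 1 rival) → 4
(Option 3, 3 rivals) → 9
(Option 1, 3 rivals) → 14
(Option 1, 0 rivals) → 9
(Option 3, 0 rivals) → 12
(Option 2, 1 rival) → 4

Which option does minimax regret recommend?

Column bests: 0 rivals=12, 1 rival=4, 3 rivals=14.
Option 1 regrets: 3, 0, 0 → max 3
Option 2 regrets: 3, 0, 6 → max 6
Option 3 regrets: 0, 3, 5 → max 5
Smallest max regret = 3 → Option 1.

Option 1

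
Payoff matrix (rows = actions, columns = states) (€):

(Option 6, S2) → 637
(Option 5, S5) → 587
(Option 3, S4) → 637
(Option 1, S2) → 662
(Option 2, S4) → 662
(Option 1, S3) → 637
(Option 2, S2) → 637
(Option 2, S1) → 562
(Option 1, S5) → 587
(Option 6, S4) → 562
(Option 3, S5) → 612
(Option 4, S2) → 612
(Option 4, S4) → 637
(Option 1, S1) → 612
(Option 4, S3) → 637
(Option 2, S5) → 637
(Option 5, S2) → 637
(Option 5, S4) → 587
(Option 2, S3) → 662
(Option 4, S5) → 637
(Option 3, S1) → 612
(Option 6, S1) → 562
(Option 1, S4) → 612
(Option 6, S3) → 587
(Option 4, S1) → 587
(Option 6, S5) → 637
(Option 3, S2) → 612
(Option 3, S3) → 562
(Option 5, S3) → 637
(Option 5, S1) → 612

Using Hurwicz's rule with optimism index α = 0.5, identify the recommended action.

Option 1: 0.5·662 + 0.5·587 = 624.5
Option 2: 0.5·662 + 0.5·562 = 612
Option 3: 0.5·637 + 0.5·562 = 599.5
Option 4: 0.5·637 + 0.5·587 = 612
Option 5: 0.5·637 + 0.5·587 = 612
Option 6: 0.5·637 + 0.5·562 = 599.5
Highest Hurwicz score = 624.5 → Option 1.

Option 1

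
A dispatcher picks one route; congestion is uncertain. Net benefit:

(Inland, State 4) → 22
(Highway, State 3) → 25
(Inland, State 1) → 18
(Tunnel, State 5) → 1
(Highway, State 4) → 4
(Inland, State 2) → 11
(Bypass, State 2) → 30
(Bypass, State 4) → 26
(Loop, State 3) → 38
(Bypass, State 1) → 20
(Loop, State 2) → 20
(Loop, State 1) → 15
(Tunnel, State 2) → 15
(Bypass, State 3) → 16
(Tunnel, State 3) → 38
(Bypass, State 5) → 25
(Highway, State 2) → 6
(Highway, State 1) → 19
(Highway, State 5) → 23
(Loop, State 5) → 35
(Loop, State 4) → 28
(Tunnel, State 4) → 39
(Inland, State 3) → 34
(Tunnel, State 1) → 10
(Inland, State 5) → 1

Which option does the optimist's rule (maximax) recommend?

Row maxima: Bypass=30, Loop=38, Inland=34, Tunnel=39, Highway=25
Best best-case = 39 → Tunnel.

Tunnel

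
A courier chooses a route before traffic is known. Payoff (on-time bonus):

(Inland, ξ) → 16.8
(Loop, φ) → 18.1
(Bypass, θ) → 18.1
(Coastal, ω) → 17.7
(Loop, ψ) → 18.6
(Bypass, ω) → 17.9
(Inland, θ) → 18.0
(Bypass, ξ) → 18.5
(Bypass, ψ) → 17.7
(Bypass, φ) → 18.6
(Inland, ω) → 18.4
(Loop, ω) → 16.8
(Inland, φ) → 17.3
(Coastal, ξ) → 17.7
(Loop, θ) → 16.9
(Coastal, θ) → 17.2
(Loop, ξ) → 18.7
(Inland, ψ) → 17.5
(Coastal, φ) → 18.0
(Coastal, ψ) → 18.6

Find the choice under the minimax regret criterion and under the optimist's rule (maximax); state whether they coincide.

Column bests: θ=18.1, φ=18.6, ψ=18.6, ω=18.4, ξ=18.7.
Inland regrets: 0.1, 1.3, 1.1, 0.0, 1.9 → max 1.9
Bypass regrets: 0.0, 0.0, 0.9, 0.5, 0.2 → max 0.9
Loop regrets: 1.2, 0.5, 0.0, 1.6, 0.0 → max 1.6
Coastal regrets: 0.9, 0.6, 0.0, 0.7, 1.0 → max 1.0
Smallest max regret = 0.9 → Bypass.
Row maxima: Inland=18.4, Bypass=18.6, Loop=18.7, Coastal=18.6
Best best-case = 18.7 → Loop.

minimax regret → Bypass; maximax → Loop (disagree)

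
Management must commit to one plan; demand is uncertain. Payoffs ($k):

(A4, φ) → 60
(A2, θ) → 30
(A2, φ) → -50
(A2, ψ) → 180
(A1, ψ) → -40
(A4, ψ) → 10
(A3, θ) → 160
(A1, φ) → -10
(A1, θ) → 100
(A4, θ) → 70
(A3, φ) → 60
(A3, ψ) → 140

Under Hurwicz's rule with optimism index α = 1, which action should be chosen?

A1: 1·100 + 0·(-40) = 100
A2: 1·180 + 0·(-50) = 180
A3: 1·160 + 0·60 = 160
A4: 1·70 + 0·10 = 70
Highest Hurwicz score = 180 → A2.

A2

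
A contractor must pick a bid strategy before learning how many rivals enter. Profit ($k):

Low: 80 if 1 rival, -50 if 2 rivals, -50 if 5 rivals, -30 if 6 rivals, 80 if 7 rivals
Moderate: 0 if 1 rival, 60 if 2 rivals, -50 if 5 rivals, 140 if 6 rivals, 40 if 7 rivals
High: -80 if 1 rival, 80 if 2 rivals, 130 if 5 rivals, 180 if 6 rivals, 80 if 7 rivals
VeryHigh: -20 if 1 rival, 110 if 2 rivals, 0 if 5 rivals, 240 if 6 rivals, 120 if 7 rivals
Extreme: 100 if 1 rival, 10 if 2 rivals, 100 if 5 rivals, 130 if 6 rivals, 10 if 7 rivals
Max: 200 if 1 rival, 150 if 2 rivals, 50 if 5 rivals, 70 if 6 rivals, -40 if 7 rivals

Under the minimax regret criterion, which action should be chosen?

Column bests: 1 rival=200, 2 rivals=150, 5 rivals=130, 6 rivals=240, 7 rivals=120.
Low regrets: 120, 200, 180, 270, 40 → max 270
Moderate regrets: 200, 90, 180, 100, 80 → max 200
High regrets: 280, 70, 0, 60, 40 → max 280
VeryHigh regrets: 220, 40, 130, 0, 0 → max 220
Extreme regrets: 100, 140, 30, 110, 110 → max 140
Max regrets: 0, 0, 80, 170, 160 → max 170
Smallest max regret = 140 → Extreme.

Extreme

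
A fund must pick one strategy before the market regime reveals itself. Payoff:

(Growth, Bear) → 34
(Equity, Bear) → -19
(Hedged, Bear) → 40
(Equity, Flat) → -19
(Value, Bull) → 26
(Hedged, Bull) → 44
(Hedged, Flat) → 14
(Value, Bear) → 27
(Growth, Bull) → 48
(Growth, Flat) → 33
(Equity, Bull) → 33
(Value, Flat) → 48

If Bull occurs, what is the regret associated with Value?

Best payoff under Bull is 48.
Regret = 48 − 26 = 22.

22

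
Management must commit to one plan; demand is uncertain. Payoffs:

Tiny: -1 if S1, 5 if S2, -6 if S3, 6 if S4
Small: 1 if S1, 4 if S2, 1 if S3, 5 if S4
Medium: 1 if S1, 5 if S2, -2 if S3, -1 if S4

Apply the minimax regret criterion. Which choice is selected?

Column bests: S1=1, S2=5, S3=1, S4=6.
Tiny regrets: 2, 0, 7, 0 → max 7
Small regrets: 0, 1, 0, 1 → max 1
Medium regrets: 0, 0, 3, 7 → max 7
Smallest max regret = 1 → Small.

Small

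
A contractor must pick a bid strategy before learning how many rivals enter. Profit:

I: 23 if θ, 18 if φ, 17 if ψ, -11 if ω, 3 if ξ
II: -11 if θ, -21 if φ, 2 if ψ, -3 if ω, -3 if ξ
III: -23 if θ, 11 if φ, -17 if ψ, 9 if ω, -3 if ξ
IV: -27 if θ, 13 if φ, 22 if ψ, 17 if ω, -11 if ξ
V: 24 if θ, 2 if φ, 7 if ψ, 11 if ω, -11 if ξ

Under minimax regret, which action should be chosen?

V

Column bests: θ=24, φ=18, ψ=22, ω=17, ξ=3.
I regrets: 1, 0, 5, 28, 0 → max 28
II regrets: 35, 39, 20, 20, 6 → max 39
III regrets: 47, 7, 39, 8, 6 → max 47
IV regrets: 51, 5, 0, 0, 14 → max 51
V regrets: 0, 16, 15, 6, 14 → max 16
Smallest max regret = 16 → V.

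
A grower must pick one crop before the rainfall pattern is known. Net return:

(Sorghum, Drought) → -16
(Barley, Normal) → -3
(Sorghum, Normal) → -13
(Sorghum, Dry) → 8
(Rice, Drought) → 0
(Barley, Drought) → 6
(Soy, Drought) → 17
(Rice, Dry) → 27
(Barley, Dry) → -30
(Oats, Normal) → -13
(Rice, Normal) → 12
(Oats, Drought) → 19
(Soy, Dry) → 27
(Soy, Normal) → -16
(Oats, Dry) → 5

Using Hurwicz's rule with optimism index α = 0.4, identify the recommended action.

Oats: 0.4·19 + 0.6·(-13) = -0.2
Barley: 0.4·6 + 0.6·(-30) = -15.6
Rice: 0.4·27 + 0.6·0 = 10.8
Soy: 0.4·27 + 0.6·(-16) = 1.2
Sorghum: 0.4·8 + 0.6·(-16) = -6.4
Highest Hurwicz score = 10.8 → Rice.

Rice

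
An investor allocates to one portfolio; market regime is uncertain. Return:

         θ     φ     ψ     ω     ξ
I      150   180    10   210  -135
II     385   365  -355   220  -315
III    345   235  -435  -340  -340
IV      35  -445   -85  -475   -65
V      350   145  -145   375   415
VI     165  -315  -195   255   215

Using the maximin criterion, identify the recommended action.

I

Row minima: I=-135, II=-355, III=-435, IV=-475, V=-145, VI=-315
Best worst-case = -135 → I.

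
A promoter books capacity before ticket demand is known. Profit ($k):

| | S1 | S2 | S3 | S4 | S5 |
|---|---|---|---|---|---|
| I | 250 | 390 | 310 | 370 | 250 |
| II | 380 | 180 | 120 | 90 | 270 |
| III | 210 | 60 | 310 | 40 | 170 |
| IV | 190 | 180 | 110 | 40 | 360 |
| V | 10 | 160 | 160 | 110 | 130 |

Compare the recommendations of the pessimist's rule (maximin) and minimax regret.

maximin → I; minimax regret → I (agree)

Row minima: I=250, II=90, III=40, IV=40, V=10
Best worst-case = 250 → I.
Column bests: S1=380, S2=390, S3=310, S4=370, S5=360.
I regrets: 130, 0, 0, 0, 110 → max 130
II regrets: 0, 210, 190, 280, 90 → max 280
III regrets: 170, 330, 0, 330, 190 → max 330
IV regrets: 190, 210, 200, 330, 0 → max 330
V regrets: 370, 230, 150, 260, 230 → max 370
Smallest max regret = 130 → I.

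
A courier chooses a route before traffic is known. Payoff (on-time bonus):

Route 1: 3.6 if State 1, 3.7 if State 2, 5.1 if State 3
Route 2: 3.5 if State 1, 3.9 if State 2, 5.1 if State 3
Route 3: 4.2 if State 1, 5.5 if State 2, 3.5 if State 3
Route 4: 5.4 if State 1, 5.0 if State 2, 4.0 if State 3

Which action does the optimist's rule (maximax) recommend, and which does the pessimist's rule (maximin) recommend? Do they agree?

Row maxima: Route 1=5.1, Route 2=5.1, Route 3=5.5, Route 4=5.4
Best best-case = 5.5 → Route 3.
Row minima: Route 1=3.6, Route 2=3.5, Route 3=3.5, Route 4=4.0
Best worst-case = 4.0 → Route 4.

maximax → Route 3; maximin → Route 4 (disagree)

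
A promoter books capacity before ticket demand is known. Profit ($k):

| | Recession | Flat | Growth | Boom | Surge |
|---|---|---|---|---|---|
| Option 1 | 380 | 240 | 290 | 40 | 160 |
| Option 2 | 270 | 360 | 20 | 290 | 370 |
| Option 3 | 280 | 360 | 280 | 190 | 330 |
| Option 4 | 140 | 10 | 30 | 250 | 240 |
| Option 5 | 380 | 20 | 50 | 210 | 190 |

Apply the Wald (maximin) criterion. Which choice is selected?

Option 3

Row minima: Option 1=40, Option 2=20, Option 3=190, Option 4=10, Option 5=20
Best worst-case = 190 → Option 3.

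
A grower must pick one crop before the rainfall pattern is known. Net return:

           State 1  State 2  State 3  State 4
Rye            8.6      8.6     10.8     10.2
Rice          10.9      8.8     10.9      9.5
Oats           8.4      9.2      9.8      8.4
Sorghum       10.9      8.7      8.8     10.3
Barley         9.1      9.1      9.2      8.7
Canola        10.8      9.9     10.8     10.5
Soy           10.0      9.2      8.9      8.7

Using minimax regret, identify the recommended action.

Column bests: State 1=10.9, State 2=9.9, State 3=10.9, State 4=10.5.
Rye regrets: 2.3, 1.3, 0.1, 0.3 → max 2.3
Rice regrets: 0.0, 1.1, 0.0, 1.0 → max 1.1
Oats regrets: 2.5, 0.7, 1.1, 2.1 → max 2.5
Sorghum regrets: 0.0, 1.2, 2.1, 0.2 → max 2.1
Barley regrets: 1.8, 0.8, 1.7, 1.8 → max 1.8
Canola regrets: 0.1, 0.0, 0.1, 0.0 → max 0.1
Soy regrets: 0.9, 0.7, 2.0, 1.8 → max 2.0
Smallest max regret = 0.1 → Canola.

Canola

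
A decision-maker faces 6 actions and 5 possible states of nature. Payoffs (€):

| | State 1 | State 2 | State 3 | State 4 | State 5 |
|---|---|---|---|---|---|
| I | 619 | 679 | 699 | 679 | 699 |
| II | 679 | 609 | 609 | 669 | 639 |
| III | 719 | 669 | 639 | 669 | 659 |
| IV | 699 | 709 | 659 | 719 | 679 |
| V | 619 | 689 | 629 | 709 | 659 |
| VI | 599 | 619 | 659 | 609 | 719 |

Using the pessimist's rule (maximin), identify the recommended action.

IV

Row minima: I=619, II=609, III=639, IV=659, V=619, VI=599
Best worst-case = 659 → IV.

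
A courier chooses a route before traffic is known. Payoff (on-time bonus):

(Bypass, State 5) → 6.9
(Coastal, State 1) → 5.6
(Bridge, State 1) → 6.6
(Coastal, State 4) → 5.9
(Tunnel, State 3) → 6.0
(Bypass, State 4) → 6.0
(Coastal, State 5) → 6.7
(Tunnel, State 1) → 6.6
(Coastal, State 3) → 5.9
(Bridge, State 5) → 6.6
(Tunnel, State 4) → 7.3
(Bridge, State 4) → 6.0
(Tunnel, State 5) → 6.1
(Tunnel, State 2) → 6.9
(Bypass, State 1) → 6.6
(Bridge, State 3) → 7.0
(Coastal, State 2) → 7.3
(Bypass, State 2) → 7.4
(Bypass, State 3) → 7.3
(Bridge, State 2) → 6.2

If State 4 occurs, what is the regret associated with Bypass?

Best payoff under State 4 is 7.3.
Regret = 7.3 − 6.0 = 1.3.

1.3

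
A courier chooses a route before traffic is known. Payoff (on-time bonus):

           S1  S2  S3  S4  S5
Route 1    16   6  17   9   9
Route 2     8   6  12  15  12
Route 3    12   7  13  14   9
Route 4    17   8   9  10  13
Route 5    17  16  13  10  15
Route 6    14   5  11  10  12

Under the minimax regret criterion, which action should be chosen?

Route 5

Column bests: S1=17, S2=16, S3=17, S4=15, S5=15.
Route 1 regrets: 1, 10, 0, 6, 6 → max 10
Route 2 regrets: 9, 10, 5, 0, 3 → max 10
Route 3 regrets: 5, 9, 4, 1, 6 → max 9
Route 4 regrets: 0, 8, 8, 5, 2 → max 8
Route 5 regrets: 0, 0, 4, 5, 0 → max 5
Route 6 regrets: 3, 11, 6, 5, 3 → max 11
Smallest max regret = 5 → Route 5.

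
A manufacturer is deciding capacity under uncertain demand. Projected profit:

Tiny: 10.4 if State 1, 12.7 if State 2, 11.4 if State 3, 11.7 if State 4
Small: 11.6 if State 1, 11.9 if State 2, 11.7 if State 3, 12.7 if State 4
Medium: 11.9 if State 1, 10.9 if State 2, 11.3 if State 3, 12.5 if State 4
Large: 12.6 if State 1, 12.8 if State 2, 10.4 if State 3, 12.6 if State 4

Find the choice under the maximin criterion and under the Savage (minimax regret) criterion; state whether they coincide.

Row minima: Tiny=10.4, Small=11.6, Medium=10.9, Large=10.4
Best worst-case = 11.6 → Small.
Column bests: State 1=12.6, State 2=12.8, State 3=11.7, State 4=12.7.
Tiny regrets: 2.2, 0.1, 0.3, 1.0 → max 2.2
Small regrets: 1.0, 0.9, 0.0, 0.0 → max 1.0
Medium regrets: 0.7, 1.9, 0.4, 0.2 → max 1.9
Large regrets: 0.0, 0.0, 1.3, 0.1 → max 1.3
Smallest max regret = 1.0 → Small.

maximin → Small; minimax regret → Small (agree)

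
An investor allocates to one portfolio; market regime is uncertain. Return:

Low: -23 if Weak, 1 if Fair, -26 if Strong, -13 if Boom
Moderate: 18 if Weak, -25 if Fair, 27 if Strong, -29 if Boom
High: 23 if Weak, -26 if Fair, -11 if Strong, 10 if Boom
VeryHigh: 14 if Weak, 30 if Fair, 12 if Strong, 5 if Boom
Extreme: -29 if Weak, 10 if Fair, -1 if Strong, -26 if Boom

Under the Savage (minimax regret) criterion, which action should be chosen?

Column bests: Weak=23, Fair=30, Strong=27, Boom=10.
Low regrets: 46, 29, 53, 23 → max 53
Moderate regrets: 5, 55, 0, 39 → max 55
High regrets: 0, 56, 38, 0 → max 56
VeryHigh regrets: 9, 0, 15, 5 → max 15
Extreme regrets: 52, 20, 28, 36 → max 52
Smallest max regret = 15 → VeryHigh.

VeryHigh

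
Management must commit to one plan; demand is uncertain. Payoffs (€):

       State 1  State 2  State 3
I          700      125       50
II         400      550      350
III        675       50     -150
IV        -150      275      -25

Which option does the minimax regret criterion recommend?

Column bests: State 1=700, State 2=550, State 3=350.
I regrets: 0, 425, 300 → max 425
II regrets: 300, 0, 0 → max 300
III regrets: 25, 500, 500 → max 500
IV regrets: 850, 275, 375 → max 850
Smallest max regret = 300 → II.

II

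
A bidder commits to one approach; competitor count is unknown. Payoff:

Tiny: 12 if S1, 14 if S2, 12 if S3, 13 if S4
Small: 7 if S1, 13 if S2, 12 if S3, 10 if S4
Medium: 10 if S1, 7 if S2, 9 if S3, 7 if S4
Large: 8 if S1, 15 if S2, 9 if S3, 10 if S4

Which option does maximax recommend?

Large

Row maxima: Tiny=14, Small=13, Medium=10, Large=15
Best best-case = 15 → Large.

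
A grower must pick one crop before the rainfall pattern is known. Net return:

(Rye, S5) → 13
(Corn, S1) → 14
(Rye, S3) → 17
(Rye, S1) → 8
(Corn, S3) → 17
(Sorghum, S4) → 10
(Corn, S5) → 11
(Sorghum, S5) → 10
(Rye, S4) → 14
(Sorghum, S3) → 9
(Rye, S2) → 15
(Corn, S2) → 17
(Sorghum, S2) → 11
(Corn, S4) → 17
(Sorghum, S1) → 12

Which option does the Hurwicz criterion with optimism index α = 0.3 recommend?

Corn

Sorghum: 0.3·12 + 0.7·9 = 9.9
Rye: 0.3·17 + 0.7·8 = 10.7
Corn: 0.3·17 + 0.7·11 = 12.8
Highest Hurwicz score = 12.8 → Corn.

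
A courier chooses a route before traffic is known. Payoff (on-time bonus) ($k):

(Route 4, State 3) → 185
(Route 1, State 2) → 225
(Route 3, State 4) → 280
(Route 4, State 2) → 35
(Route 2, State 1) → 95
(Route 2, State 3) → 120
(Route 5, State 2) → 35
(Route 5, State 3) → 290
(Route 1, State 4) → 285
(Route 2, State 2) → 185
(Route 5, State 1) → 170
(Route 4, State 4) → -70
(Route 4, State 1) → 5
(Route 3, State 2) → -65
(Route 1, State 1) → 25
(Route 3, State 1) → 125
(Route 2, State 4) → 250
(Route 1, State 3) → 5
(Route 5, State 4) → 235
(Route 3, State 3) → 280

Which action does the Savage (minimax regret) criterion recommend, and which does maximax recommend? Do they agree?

Column bests: State 1=170, State 2=225, State 3=290, State 4=285.
Route 1 regrets: 145, 0, 285, 0 → max 285
Route 2 regrets: 75, 40, 170, 35 → max 170
Route 3 regrets: 45, 290, 10, 5 → max 290
Route 4 regrets: 165, 190, 105, 355 → max 355
Route 5 regrets: 0, 190, 0, 50 → max 190
Smallest max regret = 170 → Route 2.
Row maxima: Route 1=285, Route 2=250, Route 3=280, Route 4=185, Route 5=290
Best best-case = 290 → Route 5.

minimax regret → Route 2; maximax → Route 5 (disagree)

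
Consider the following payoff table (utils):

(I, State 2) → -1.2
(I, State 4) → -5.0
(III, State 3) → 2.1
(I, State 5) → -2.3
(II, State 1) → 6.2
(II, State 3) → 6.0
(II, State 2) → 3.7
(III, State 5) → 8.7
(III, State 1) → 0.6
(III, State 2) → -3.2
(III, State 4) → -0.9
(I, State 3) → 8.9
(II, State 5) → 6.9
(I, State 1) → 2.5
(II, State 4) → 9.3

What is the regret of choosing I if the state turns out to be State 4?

14.3

Best payoff under State 4 is 9.3.
Regret = 9.3 − (-5.0) = 14.3.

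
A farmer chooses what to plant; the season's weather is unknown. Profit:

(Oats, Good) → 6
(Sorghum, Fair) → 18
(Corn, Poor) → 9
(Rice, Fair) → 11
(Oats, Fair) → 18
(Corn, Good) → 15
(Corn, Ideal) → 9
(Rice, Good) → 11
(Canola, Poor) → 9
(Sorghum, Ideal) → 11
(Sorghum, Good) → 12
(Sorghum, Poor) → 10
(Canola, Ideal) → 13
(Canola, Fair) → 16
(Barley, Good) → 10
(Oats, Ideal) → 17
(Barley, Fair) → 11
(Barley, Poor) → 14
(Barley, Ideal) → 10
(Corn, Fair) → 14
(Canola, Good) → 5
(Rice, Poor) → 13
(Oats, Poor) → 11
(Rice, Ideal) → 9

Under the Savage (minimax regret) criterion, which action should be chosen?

Sorghum

Column bests: Poor=14, Fair=18, Good=15, Ideal=17.
Canola regrets: 5, 2, 10, 4 → max 10
Oats regrets: 3, 0, 9, 0 → max 9
Sorghum regrets: 4, 0, 3, 6 → max 6
Rice regrets: 1, 7, 4, 8 → max 8
Barley regrets: 0, 7, 5, 7 → max 7
Corn regrets: 5, 4, 0, 8 → max 8
Smallest max regret = 6 → Sorghum.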